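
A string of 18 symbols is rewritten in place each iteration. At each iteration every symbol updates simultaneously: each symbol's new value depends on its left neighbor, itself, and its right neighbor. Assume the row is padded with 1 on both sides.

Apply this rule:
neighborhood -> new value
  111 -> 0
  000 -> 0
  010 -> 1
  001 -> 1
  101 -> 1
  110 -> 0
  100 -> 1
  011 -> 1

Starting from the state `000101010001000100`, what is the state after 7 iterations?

101111111011101111
011000000110011000
110100001101110101
001110011011001111
111001110110111000
000111001101100101
101100111011011111

101100111011011111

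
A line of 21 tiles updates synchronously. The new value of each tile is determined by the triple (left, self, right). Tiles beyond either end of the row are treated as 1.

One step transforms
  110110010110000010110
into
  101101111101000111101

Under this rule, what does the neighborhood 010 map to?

At position 7 the neighborhood is 010; the next row has 1 there.

1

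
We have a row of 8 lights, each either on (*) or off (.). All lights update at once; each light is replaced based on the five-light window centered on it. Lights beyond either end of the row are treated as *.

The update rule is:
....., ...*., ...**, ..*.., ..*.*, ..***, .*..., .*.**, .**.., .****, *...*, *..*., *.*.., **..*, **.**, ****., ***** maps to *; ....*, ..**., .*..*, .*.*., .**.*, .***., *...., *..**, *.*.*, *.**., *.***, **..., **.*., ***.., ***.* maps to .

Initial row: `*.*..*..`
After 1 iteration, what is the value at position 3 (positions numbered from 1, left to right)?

..*.**..
position 3 holds *

*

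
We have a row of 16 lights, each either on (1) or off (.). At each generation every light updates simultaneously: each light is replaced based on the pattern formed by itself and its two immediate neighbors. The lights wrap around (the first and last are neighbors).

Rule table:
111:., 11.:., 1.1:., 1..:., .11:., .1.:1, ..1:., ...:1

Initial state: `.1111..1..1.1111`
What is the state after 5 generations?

.......1..1.....

generation 1: .......1..1.....
generation 2: 111111.1..1.1111
generation 3: .......1..1.....  (repeats generation 1; period 2)
generation 5: .......1..1.....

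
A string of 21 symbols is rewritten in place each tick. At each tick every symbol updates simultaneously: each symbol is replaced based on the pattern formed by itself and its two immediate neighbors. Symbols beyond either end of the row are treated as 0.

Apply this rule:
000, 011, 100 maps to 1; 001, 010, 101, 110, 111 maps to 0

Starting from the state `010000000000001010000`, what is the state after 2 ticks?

101000000000011101000

tick 1: 001111111111100001111
tick 2: 101000000000011101000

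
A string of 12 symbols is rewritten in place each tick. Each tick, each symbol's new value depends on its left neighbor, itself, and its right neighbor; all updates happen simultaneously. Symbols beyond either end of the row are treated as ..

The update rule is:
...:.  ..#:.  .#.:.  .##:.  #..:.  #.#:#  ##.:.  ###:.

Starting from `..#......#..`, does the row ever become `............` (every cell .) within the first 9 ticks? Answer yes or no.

yes

tick 1: ............
all cells are . at tick 1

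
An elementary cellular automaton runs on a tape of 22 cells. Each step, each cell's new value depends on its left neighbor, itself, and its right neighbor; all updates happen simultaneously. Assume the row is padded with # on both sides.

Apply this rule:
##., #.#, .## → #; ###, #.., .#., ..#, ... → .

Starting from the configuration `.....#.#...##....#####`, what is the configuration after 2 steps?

...........##.........

......#....##....#....
...........##.........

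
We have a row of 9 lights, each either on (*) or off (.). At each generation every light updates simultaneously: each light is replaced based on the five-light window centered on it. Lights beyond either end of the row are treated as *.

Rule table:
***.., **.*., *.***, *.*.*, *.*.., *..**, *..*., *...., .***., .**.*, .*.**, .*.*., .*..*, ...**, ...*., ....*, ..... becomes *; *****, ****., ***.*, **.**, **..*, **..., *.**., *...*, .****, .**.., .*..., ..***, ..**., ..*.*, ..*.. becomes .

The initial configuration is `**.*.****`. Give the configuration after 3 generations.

**..*.**.

..****...
.*...*..*
**..*.**.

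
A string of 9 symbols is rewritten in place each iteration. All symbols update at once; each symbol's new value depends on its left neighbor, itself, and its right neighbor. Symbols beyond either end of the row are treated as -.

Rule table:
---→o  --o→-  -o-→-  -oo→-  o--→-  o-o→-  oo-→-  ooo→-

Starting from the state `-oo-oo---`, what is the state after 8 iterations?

iteration 1: -------oo
iteration 2: oooooo---
iteration 3: -------oo  (repeats iteration 1; period 2)
iteration 8: oooooo---

oooooo---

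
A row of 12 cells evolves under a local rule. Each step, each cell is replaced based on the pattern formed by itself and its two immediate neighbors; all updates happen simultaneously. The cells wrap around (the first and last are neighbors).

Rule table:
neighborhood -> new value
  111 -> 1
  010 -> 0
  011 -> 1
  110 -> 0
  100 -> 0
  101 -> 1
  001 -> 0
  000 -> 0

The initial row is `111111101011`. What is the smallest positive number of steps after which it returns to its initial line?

12

step 1: 111111010111
step 2: 111110101111
step 3: 111101011111
step 4: 111010111111
step 5: 110101111111
step 6: 101011111111
step 7: 010111111111
step 8: 101111111110
step 9: 011111111101
step 10: 111111111010
step 11: 111111110101
step 12: 111111101011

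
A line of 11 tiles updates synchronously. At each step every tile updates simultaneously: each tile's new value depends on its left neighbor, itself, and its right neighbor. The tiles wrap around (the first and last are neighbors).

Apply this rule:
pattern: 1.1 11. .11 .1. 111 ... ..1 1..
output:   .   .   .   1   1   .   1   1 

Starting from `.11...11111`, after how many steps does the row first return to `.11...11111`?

31

step 1: ...1.1.111.
step 2: ..11.1..1.1
step 3: 11...1111.1
step 4: 1.1.1.11...
step 5: 1.1.1...1.1
step 6: ..1.11.11..
step 7: .11......1.
step 8: 1..1....111
step 9: .1111..1.11
step 10: ..11.111...
step 11: .1....1.1..
step 12: 111..11.11.
step 13: .1.11......
step 14: 11...1.....
step 15: ..1.111...1
step 16: 111..1.1.11
step 17: 11.111.1..1
step 18: 1...1..111.
step 19: 11.1111.1..
step 20: ....11..111
step 21: 1..1..11.1.
step 22: 111111...1.
step 23: .1111.1.11.
step 24: 1.11..1...1
step 25: ....1111.1.
step 26: ...1.11..11
step 27: 1.11...11..
step 28: 1...1.1..11
step 29: .1.11.111.1
step 30: .1.....1..1
step 31: .11...11111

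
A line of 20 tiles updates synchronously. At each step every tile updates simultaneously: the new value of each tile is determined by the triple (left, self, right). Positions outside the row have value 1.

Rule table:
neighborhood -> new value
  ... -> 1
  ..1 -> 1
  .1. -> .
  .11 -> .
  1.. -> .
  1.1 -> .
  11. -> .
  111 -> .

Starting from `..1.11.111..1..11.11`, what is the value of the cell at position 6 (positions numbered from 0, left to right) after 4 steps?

1

step 1: .1.........1..1.....
step 2: ...11111111..1..1111
step 3: .11.........1..1....
step 4: ....11111111..1..111
position 6 holds 1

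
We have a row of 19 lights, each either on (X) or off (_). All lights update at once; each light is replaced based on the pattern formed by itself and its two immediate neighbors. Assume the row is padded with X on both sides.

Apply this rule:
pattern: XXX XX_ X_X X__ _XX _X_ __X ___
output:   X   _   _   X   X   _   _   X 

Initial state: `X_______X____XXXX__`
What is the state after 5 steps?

_XXXXXX__XXX_XXX_X_
_XXXXX_X_XX__XX____
_XXXX____X_X_X_XXX_
_XXX_XXX_______XX__
_XX__XX_XXXXXX_X_X_

_XX__XX_XXXXXX_X_X_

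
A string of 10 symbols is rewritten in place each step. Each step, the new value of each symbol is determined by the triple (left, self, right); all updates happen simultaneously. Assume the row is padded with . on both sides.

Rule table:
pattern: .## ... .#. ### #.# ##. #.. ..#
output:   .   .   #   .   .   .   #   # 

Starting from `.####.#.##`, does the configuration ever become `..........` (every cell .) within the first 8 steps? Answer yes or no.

step 1: #.....#...
step 2: ##...###..
step 3: ..#.#...#.
step 4: .##.##.###
step 5: #.........
step 6: ##........
step 7: ..#.......
step 8: .###......
step 8 is .###......, still not uniform .

no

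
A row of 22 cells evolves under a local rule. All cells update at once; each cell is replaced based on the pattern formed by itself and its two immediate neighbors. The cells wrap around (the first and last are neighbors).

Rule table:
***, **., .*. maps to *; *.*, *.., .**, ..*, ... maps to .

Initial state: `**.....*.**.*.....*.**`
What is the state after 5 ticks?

tick 1: **.....*..*.*.....*..*
tick 2: **.....*..*.*.....*...
tick 3: .*.....*..*.*.....*...
tick 4: .*.....*..*.*.....*...  (fixed point — unchanged through tick 5)

.*.....*..*.*.....*...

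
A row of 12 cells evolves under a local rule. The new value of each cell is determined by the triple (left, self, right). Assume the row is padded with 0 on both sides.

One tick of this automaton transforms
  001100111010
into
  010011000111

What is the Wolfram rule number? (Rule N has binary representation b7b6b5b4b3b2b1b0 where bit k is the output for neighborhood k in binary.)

54

position 7: 111 → 0  (bit 7 = 0)
position 3: 110 → 0  (bit 6 = 0)
position 9: 101 → 1  (bit 5 = 1)
position 4: 100 → 1  (bit 4 = 1)
position 2: 011 → 0  (bit 3 = 0)
position 10: 010 → 1  (bit 2 = 1)
position 1: 001 → 1  (bit 1 = 1)
position 0: 000 → 0  (bit 0 = 0)
bits b7..b0 = 00110110 = 54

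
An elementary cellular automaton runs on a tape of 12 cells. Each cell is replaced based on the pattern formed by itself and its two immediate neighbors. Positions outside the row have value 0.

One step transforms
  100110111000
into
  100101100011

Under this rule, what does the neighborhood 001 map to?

0

At position 2 the neighborhood is 001; the next row has 0 there.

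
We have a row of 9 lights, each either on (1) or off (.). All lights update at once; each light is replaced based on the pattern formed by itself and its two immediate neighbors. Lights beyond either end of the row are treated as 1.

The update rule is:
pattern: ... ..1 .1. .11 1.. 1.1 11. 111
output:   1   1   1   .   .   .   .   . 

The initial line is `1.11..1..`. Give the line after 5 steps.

.......11

.....11.1
.1111....
......111
.11111...
.......11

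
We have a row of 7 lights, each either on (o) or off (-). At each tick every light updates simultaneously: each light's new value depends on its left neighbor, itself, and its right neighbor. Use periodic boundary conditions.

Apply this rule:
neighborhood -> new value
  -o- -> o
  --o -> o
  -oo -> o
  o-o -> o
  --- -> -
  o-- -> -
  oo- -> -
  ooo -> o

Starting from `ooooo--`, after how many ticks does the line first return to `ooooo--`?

tick 1: oooo--o
tick 2: ooo--oo
tick 3: oo--ooo
tick 4: o--oooo
tick 5: --ooooo
tick 6: -ooooo-
tick 7: ooooo--

7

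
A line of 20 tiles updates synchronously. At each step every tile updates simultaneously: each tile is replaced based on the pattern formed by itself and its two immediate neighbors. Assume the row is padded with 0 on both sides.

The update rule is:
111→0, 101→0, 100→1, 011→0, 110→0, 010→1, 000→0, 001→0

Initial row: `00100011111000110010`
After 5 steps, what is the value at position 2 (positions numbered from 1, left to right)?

00110000000100001011
00001000000110001000
00001100000001001100
00000010000001100010
00000011000000010011
position 2 holds 0

0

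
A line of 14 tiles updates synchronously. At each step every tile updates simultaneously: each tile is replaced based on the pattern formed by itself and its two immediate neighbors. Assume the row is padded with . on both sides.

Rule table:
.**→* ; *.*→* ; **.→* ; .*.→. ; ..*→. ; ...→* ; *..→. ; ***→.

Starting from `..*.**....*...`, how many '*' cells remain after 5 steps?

*..***.**...**
...*.****.*.**
**..**..**.***
**..**..****.*
**..**..*..**.
count of *: 7

7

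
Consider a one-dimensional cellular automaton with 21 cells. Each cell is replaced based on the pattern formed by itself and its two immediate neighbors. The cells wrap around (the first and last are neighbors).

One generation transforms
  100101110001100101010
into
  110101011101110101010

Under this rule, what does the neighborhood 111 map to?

0

At position 6 the neighborhood is 111; the next row has 0 there.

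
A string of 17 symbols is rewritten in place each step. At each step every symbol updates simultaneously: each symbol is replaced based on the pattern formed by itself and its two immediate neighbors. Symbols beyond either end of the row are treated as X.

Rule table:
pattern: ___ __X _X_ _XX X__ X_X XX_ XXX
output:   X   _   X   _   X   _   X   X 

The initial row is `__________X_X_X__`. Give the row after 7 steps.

XXXXXXXXX_X_X_XX_
XXXXXXXXX_X_X__X_
XXXXXXXXX_X_XX_X_
XXXXXXXXX_X__X_X_
XXXXXXXXX_XX_X_X_
XXXXXXXXX__X_X_X_
XXXXXXXXXX_X_X_X_

XXXXXXXXXX_X_X_X_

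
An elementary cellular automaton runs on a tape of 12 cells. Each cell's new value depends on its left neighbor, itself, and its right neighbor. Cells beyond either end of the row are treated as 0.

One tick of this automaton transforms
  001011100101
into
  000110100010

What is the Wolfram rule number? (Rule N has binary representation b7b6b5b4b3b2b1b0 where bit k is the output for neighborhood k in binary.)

104

position 5: 111 → 0  (bit 7 = 0)
position 6: 110 → 1  (bit 6 = 1)
position 3: 101 → 1  (bit 5 = 1)
position 7: 100 → 0  (bit 4 = 0)
position 4: 011 → 1  (bit 3 = 1)
position 2: 010 → 0  (bit 2 = 0)
position 1: 001 → 0  (bit 1 = 0)
position 0: 000 → 0  (bit 0 = 0)
bits b7..b0 = 01101000 = 104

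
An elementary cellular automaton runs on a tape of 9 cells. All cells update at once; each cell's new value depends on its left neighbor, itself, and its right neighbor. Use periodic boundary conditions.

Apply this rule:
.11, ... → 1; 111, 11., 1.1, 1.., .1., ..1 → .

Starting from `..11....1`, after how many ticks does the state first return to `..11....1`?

3

..1..11..
1....1..1
..11....1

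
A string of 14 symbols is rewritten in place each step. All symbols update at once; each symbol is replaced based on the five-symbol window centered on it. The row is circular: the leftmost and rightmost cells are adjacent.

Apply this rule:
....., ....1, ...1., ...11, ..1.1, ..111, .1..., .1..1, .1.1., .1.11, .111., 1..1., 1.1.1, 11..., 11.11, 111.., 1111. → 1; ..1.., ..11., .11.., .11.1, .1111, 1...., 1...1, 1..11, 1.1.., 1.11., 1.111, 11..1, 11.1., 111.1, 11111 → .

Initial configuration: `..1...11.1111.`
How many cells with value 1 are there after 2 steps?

9

.1.1.1..1..111
.1111.11.1.11.
count of 1: 9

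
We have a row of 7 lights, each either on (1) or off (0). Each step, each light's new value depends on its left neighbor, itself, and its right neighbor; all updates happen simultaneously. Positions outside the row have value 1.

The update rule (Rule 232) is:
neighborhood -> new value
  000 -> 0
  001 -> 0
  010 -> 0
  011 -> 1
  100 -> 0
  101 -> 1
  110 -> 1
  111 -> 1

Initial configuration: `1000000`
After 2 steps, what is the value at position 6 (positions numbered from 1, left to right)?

0

1000000  (fixed point — unchanged through step 2)
position 6 holds 0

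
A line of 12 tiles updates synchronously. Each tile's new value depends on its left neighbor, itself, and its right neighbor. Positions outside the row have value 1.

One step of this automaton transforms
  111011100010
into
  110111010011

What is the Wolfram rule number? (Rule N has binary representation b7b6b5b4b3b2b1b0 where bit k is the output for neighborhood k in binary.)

position 0: 111 → 1  (bit 7 = 1)
position 2: 110 → 0  (bit 6 = 0)
position 3: 101 → 1  (bit 5 = 1)
position 7: 100 → 1  (bit 4 = 1)
position 4: 011 → 1  (bit 3 = 1)
position 10: 010 → 1  (bit 2 = 1)
position 9: 001 → 0  (bit 1 = 0)
position 8: 000 → 0  (bit 0 = 0)
bits b7..b0 = 10111100 = 188

188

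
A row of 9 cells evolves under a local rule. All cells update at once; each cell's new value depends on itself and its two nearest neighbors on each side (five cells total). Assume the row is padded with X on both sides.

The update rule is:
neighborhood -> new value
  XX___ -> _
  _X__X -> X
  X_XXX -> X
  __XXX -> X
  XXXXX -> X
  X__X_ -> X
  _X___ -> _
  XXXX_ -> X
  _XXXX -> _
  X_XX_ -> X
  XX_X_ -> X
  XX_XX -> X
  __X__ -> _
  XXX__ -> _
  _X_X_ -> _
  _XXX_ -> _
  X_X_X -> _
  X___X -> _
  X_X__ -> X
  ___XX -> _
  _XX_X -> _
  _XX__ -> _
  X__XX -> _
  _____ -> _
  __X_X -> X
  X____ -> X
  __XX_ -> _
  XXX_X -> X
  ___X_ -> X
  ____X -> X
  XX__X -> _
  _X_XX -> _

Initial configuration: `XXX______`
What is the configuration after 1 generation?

XX__X__X_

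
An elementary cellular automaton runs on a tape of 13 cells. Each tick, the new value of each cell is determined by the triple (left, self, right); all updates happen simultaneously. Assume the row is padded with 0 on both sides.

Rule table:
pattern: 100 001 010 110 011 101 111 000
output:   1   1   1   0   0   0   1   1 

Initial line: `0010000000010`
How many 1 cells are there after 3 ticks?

1111111111111
0111111111110
1011111111101
count of 1: 11

11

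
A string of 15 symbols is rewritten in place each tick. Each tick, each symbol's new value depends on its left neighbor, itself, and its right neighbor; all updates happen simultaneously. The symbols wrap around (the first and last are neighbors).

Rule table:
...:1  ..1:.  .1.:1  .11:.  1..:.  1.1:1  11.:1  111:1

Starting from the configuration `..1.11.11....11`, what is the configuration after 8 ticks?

..11.11.1.11..1
...11.1111.1..1
.1..11.11111..1
11...11.1111..1
11.1..11.111...
.111...11.11.1.
..11.1..11.111.
1..111...11.11.

1..111...11.11.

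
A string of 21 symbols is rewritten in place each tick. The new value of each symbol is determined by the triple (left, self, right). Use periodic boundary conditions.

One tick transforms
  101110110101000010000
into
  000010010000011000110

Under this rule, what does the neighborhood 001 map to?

0

At position 15 the neighborhood is 001; the next row has 0 there.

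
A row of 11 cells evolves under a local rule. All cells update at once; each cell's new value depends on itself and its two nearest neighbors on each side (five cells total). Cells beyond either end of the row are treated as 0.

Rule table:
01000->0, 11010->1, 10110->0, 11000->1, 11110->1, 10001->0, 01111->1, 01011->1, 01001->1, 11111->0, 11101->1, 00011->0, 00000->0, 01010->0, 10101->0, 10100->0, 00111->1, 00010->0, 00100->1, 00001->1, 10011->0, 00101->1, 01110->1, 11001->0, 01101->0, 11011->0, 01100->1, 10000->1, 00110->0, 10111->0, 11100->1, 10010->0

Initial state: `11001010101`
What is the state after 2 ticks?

01101010000

tick 1: 01001000000
tick 2: 01101010000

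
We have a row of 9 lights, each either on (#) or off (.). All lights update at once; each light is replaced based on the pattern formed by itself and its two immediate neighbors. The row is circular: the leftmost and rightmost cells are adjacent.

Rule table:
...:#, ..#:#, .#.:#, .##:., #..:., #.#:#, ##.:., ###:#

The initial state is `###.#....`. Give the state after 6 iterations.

.#.#.####

.#.##.###
###..#.#.
.#..#####
##.#.###.
..###.#.#
.#.#.####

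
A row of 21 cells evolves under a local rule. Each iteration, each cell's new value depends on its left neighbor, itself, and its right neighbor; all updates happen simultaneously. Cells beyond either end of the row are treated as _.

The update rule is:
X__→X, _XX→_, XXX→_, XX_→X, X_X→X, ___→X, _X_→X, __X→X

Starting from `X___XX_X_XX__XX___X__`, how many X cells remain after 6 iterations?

7

iteration 1: XXXX_XXXX_XXX_XXXXXXX
iteration 2: ___XX___XX__XX______X
iteration 3: XXX_XXXX_XXX_XXXXXXXX
iteration 4: __XX___XX__XX_______X
iteration 5: XX_XXXX_XXX_XXXXXXXXX
iteration 6: _XX___XX__XX________X
count of X: 7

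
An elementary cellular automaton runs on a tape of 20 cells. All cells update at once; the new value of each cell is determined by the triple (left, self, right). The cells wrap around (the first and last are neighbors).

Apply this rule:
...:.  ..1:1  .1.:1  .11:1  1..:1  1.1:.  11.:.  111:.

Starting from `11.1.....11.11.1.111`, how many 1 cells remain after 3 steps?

7

...11...11..1..1.1..
..11.1.11.111111.11.
.11..1.1..1......1.1
count of 1: 7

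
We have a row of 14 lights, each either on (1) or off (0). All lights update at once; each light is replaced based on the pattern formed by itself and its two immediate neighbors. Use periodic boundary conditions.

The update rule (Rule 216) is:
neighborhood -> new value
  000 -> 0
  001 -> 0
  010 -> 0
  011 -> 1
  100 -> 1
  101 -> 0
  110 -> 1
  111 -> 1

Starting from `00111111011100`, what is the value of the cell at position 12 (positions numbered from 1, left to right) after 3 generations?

generation 1: 00111111011110
generation 2: 00111111011111
generation 3: 10111111011111
position 12 holds 1

1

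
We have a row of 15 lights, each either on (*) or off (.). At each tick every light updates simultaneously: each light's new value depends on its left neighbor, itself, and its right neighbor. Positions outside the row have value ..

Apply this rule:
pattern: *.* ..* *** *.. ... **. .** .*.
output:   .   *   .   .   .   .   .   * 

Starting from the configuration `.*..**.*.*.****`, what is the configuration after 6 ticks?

...*...*.......

**.*...*.*.....
...*..**.*.....
..**.*...*.....
.*...*..**.....
**..**.*.......
...*...*.......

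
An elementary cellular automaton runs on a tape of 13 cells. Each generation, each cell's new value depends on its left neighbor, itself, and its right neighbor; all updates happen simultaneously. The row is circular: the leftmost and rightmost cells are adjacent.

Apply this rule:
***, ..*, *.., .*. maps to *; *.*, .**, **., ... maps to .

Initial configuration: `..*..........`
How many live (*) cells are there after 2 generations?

generation 1: .***.........
generation 2: *.*.*........
count of *: 3

3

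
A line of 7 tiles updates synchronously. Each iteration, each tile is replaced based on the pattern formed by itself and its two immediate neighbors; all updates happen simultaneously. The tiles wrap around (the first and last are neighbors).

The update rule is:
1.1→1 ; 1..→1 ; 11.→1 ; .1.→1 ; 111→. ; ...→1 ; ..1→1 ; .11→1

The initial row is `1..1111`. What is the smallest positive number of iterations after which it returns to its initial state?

2

1111...
1..1111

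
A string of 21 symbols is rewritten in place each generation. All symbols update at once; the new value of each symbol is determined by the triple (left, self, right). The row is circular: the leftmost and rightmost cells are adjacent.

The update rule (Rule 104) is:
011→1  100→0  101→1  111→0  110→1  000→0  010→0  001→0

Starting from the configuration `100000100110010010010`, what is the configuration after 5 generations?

000000000110000000000

000000000110000000001
000000000110000000000
000000000110000000000  (fixed point — unchanged through generation 5)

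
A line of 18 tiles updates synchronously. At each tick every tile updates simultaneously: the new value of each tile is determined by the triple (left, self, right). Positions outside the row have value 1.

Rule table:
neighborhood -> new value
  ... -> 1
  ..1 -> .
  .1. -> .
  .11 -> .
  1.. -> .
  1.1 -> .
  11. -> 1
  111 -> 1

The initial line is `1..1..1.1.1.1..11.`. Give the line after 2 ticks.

1.1111111111111...

1...............1.
1.1111111111111...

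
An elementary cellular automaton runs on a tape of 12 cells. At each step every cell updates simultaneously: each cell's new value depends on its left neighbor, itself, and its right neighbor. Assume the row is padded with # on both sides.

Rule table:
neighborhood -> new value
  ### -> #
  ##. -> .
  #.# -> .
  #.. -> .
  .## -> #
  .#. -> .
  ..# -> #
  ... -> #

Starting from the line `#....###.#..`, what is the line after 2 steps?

.#####..####

step 1: ..#####....#
step 2: .#####..####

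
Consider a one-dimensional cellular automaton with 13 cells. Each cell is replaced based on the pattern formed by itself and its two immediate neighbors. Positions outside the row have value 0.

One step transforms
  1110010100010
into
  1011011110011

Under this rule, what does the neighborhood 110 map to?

1

At position 2 the neighborhood is 110; the next row has 1 there.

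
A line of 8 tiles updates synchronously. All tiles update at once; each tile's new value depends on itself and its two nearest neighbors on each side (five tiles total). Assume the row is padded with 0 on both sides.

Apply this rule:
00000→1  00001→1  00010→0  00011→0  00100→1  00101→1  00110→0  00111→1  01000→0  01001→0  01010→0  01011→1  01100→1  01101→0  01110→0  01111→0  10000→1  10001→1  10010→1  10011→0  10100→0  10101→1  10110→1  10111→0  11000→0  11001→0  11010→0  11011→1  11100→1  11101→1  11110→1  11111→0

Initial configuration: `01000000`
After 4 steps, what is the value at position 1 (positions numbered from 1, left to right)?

01011111
01100011
00101001
10100011
position 1 holds 1

1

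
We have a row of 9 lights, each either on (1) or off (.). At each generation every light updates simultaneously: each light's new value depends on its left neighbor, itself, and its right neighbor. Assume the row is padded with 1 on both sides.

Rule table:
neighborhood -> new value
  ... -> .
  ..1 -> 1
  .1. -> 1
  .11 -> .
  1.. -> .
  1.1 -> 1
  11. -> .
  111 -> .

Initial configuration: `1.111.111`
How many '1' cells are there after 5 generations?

.1...1...
11..11..1
...1...1.
..11..111
.1...1...
count of 1: 2

2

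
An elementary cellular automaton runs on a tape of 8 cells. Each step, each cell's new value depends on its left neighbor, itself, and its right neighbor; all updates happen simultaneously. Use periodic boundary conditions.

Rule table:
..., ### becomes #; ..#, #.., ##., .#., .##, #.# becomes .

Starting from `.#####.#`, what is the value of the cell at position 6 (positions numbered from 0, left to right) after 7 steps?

..###...
#..#..##
.......#
.#####..
..###..#
...#....
##...###
position 6 holds #

#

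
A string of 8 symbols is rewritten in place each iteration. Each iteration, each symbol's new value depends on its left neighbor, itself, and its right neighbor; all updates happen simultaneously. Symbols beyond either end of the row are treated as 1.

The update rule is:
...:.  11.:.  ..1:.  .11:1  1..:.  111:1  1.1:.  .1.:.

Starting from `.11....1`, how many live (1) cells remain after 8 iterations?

.1.....1
.......1
.......1  (fixed point — unchanged through iteration 8)
count of 1: 1

1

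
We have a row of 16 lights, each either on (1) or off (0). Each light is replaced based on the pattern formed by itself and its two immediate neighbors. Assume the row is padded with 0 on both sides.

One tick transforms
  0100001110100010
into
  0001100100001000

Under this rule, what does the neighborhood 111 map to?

1

At position 7 the neighborhood is 111; the next row has 1 there.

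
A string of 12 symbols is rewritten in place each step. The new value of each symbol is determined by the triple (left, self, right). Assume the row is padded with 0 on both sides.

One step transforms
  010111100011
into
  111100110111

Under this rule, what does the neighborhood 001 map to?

At position 0 the neighborhood is 001; the next row has 1 there.

1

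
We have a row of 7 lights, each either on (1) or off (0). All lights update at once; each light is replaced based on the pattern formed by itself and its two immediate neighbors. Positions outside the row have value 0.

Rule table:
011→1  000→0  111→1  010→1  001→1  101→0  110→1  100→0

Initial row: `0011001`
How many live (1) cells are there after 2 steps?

0111011
1111011
count of 1: 6

6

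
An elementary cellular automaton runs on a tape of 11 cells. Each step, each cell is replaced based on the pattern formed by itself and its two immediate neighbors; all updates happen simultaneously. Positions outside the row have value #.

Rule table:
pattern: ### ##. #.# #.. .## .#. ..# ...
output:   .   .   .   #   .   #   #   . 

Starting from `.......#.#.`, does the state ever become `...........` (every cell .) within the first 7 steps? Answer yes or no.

#.....##.#.
.#...#...#.
.##.###.##.
...........
all cells are . at step 4

yes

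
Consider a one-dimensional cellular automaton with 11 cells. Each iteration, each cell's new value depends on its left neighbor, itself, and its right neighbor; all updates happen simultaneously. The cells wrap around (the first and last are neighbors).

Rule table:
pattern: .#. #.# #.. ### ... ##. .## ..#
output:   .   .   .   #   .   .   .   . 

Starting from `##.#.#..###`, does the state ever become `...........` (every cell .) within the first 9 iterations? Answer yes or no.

yes

#........##
..........#
...........
all cells are . at iteration 3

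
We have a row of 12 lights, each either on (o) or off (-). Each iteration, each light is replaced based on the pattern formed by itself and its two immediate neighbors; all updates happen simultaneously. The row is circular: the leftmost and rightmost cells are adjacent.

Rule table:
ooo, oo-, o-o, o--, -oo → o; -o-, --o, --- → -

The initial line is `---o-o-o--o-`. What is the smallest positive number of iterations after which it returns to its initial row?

----o-o-o--o
o----o-o-o--
-o----o-o-o-
--o----o-o-o
o--o----o-o-
-o--o----o-o
o-o--o----o-
-o-o--o----o
o-o-o--o----
-o-o-o--o---
--o-o-o--o--
---o-o-o--o-

12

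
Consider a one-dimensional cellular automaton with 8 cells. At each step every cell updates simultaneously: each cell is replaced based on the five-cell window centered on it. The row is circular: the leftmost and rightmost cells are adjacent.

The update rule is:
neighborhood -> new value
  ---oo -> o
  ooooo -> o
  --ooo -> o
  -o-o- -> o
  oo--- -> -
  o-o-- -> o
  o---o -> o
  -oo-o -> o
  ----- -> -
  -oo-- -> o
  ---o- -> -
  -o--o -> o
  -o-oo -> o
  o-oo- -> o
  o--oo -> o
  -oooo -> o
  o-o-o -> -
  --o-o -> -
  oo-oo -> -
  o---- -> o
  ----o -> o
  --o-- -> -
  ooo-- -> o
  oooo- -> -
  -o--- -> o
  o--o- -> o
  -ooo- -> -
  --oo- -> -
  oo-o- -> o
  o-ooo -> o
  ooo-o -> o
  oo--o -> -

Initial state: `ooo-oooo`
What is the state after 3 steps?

oo-oo-o-

o-o-oooo
oo-oooo-
oo-oo-o-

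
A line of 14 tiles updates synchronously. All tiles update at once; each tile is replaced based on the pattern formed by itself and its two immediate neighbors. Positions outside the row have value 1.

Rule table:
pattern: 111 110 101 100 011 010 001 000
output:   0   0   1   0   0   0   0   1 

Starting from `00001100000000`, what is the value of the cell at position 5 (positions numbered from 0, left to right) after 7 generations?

0

01100001111110
10001100000001
00100001111100
00001100000000  (repeats generation 0; period 4)
generation 7: 00100001111100
position 5 holds 0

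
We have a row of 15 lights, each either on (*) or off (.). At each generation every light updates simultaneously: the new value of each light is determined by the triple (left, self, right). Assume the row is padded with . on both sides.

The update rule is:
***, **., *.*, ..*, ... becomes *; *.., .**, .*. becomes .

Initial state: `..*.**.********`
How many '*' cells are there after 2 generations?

generation 1: **.*.**.*******
generation 2: .**.*.**.******
count of *: 11

11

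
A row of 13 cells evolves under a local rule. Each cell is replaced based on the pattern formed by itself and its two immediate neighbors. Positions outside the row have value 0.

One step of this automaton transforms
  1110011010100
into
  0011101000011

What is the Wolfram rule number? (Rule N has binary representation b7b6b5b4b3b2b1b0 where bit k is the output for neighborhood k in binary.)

position 1: 111 → 0  (bit 7 = 0)
position 2: 110 → 1  (bit 6 = 1)
position 7: 101 → 0  (bit 5 = 0)
position 3: 100 → 1  (bit 4 = 1)
position 0: 011 → 0  (bit 3 = 0)
position 8: 010 → 0  (bit 2 = 0)
position 4: 001 → 1  (bit 1 = 1)
position 12: 000 → 1  (bit 0 = 1)
bits b7..b0 = 01010011 = 83

83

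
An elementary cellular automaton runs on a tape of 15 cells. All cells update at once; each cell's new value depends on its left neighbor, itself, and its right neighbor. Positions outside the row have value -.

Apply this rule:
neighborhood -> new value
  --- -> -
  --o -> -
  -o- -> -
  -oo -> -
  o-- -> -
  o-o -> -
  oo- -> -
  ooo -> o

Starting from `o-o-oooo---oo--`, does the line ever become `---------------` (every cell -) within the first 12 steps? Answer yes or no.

-----oo--------
---------------
all cells are - at step 2

yes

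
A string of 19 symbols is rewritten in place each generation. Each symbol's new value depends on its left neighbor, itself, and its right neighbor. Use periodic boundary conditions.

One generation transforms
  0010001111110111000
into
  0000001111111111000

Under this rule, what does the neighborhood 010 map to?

At position 2 the neighborhood is 010; the next row has 0 there.

0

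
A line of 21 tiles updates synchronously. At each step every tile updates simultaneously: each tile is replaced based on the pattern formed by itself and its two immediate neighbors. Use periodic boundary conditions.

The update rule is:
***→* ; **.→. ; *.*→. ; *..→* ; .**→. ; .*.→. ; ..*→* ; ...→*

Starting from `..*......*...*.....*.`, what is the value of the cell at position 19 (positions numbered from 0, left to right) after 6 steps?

.

**.******.***.*****.*
*...****...*...***...
.***.**.***.***.*.***
..*......*...*.....*.  (repeats step 0; period 4)
step 6: *...****...*...***...
position 19 holds .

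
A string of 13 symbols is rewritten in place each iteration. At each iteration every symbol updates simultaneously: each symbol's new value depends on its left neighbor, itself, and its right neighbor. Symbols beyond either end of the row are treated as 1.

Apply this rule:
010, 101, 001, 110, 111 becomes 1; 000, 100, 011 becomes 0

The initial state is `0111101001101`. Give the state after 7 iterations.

1011111010110
1101111111011
1110111111101
1111011111110
1111101111111
1111110111111
1111111011111

1111111011111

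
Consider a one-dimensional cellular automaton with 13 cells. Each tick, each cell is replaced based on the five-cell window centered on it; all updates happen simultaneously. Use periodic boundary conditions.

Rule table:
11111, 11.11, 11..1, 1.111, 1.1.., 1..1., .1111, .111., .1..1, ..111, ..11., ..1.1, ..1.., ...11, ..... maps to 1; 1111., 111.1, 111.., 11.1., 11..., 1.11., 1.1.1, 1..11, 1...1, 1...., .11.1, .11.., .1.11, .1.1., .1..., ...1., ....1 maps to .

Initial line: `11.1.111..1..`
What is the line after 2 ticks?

1...11.111...

1....11.1111.
1...11.111...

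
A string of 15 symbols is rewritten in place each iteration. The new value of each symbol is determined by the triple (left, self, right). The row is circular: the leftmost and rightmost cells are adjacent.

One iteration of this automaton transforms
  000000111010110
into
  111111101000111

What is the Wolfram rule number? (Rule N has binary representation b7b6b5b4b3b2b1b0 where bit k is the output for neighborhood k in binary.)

91

position 7: 111 → 0  (bit 7 = 0)
position 8: 110 → 1  (bit 6 = 1)
position 9: 101 → 0  (bit 5 = 0)
position 14: 100 → 1  (bit 4 = 1)
position 6: 011 → 1  (bit 3 = 1)
position 10: 010 → 0  (bit 2 = 0)
position 5: 001 → 1  (bit 1 = 1)
position 0: 000 → 1  (bit 0 = 1)
bits b7..b0 = 01011011 = 91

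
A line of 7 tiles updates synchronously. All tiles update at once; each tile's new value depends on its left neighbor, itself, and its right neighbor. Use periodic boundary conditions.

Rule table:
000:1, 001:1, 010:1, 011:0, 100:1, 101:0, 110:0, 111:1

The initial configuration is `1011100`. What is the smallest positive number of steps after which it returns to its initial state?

7

1001011
0111001
0010111
1110010
0101110
1100101
1011100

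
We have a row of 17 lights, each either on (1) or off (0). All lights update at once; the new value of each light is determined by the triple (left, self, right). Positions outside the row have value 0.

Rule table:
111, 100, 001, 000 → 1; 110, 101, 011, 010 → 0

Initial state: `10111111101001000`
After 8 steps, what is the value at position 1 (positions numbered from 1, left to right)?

00011111000110111
11101110111000010
01000100010111101
10111011100011000
00010001011100111
11101110001011010
01000101110000001
10111000101111110
position 1 holds 1

1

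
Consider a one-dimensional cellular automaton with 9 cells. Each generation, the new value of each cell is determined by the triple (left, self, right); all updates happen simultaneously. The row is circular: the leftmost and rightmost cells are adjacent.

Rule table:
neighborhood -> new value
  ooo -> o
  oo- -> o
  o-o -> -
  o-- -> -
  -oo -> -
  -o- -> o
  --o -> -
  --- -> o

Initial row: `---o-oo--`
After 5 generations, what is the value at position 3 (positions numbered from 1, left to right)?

-

oo-o--o-o
oo-o--o--
-o-o--o--
-o-o--o-o
-o-o--o-o
position 3 holds -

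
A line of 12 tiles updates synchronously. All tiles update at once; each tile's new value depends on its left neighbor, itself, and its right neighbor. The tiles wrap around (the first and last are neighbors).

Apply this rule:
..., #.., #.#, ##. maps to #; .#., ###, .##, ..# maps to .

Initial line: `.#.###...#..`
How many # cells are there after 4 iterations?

6

..#..###..##
#..#...##..#
##..##..##..
.##..##..##.
count of #: 6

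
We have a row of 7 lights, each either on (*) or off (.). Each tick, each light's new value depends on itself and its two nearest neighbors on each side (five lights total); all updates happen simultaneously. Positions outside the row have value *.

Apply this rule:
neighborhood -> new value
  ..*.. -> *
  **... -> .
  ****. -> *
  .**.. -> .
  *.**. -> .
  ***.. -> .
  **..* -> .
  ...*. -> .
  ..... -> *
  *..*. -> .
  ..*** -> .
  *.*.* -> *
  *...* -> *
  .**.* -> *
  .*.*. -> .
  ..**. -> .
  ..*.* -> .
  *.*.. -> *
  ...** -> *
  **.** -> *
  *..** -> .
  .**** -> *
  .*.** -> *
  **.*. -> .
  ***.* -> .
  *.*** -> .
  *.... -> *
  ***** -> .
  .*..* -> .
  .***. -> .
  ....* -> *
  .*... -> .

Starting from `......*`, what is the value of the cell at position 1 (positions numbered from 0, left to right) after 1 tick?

*

.*****.
position 1 holds *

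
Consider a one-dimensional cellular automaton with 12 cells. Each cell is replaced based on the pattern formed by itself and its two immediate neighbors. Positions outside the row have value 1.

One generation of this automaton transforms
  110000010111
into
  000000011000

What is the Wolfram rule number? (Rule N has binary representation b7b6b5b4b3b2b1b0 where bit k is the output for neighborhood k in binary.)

position 0: 111 → 0  (bit 7 = 0)
position 1: 110 → 0  (bit 6 = 0)
position 8: 101 → 1  (bit 5 = 1)
position 2: 100 → 0  (bit 4 = 0)
position 9: 011 → 0  (bit 3 = 0)
position 7: 010 → 1  (bit 2 = 1)
position 6: 001 → 0  (bit 1 = 0)
position 3: 000 → 0  (bit 0 = 0)
bits b7..b0 = 00100100 = 36

36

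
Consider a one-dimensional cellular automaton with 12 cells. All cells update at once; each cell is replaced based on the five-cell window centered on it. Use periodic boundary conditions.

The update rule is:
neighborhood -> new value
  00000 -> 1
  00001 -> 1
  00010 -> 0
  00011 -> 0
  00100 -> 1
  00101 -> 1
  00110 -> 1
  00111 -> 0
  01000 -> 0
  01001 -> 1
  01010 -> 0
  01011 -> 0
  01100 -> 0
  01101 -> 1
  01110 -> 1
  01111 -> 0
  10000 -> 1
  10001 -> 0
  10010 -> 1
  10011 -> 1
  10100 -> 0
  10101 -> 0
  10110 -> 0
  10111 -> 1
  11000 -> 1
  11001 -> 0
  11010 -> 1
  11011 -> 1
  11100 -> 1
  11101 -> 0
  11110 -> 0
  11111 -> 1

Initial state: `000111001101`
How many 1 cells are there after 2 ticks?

000011011110
111011110011
count of 1: 9

9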